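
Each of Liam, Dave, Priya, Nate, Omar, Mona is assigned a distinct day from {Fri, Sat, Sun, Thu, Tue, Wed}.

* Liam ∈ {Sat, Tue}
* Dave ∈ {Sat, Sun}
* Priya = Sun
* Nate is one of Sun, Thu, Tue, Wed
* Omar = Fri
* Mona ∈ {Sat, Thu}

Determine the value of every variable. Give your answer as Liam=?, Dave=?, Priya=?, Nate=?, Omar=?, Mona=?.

Liam=Tue, Dave=Sat, Priya=Sun, Nate=Wed, Omar=Fri, Mona=Thu

Priya has just one choice, so Priya = Sun. Strike Sun from Dave, Nate.
Omar must be Fri (only option left).
Dave's domain is down to {Sat}, so Dave = Sat. So Liam, Mona can't be Sat.
Mona's domain is down to {Thu}, so Mona = Thu. Strike Thu from Nate.
Liam's domain is down to {Tue}, so Liam = Tue. Eliminate Tue elsewhere: Nate.
That leaves Nate = Wed.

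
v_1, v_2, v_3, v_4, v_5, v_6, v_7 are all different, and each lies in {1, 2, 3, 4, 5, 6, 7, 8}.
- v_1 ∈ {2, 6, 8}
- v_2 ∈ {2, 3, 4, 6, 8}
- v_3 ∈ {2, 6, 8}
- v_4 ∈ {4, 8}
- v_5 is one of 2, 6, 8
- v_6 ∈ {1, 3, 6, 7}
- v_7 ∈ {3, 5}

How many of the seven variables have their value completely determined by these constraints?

3

The 3 variables v_1, v_3, v_5 are confined to {2, 6, 8}, which locks those values in; drop them from v_2, v_4, v_6.
v_4 must be 4 (only option left). Eliminate 4 elsewhere: v_2.
v_2 must be 3 (only option left). Strike 3 from v_6, v_7.
v_7 has just one choice, so v_7 = 5.
Determined: v_2=3, v_4=4, v_7=5. The other variables each still have more than one consistent value. That makes 3.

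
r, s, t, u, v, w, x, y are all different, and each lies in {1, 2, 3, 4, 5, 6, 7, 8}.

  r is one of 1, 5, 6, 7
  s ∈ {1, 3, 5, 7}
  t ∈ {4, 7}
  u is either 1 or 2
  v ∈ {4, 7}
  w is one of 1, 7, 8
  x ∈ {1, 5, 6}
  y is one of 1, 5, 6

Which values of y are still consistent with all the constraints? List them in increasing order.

1, 5, 6

The 8 variables together cover exactly {1, 2, 3, 4, 5, 6, 7, 8} — 8 values for 8 variables — and 2 appears only in u's list, so u = 2.
The 7 still-open variables draw from only 7 values {1, 3, 4, 5, 6, 7, 8}, so each is used; only s can be 3, hence s = 3.
The 6 still-open variables draw from only 6 values {1, 4, 5, 6, 7, 8}, so each is used; only w can be 8, hence w = 8.
t and v between them cover only {4, 7} — a naked pair. Remove those values from r.
No further eliminations apply; y can still be any of 1, 5, 6.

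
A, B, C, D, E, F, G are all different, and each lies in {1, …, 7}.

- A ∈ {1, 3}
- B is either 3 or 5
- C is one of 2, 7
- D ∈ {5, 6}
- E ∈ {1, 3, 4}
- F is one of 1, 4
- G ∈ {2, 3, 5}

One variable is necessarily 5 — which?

The 7 variables together cover exactly {1, 2, 3, 4, 5, 6, 7} — 7 values for 7 variables — and 6 appears only in D's list, so D = 6.
Among the 6 still-open variables, 7 fits only C (and all 6 values in {1, 2, 3, 4, 5, 7} must be used), so C = 7.
The 5 still-open variables draw from only 5 values {1, 2, 3, 4, 5}, so each is used; only G can be 2, hence G = 2.
The 4 still-open variables together cover exactly {1, 3, 4, 5} — 4 values for 4 variables — and 5 appears only in B's list, so B = 5.

B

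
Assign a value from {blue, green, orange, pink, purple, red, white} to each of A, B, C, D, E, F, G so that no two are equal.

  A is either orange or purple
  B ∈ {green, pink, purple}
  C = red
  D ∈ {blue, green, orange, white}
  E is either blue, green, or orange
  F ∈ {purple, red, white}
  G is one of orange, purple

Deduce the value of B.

C's domain is down to {red}, so C = red. So F can't be red.
Among the 6 still-open variables, pink fits only B (and all 6 values in {blue, green, orange, pink, purple, white} must be used), so B = pink.

pink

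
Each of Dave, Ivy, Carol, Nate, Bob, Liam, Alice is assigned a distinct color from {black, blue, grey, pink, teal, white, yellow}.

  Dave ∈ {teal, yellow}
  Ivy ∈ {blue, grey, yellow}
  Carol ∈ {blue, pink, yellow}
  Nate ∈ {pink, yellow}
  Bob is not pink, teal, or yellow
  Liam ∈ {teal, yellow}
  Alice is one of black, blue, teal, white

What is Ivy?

Dave and Liam share exactly the 2 values {teal, yellow}; by pigeonhole those values go to them, so strike teal, yellow from Ivy, Carol, Nate, Alice.
Nate has just one choice, so Nate = pink. So Carol can't be pink.
Carol has just one choice, so Carol = blue. Eliminate blue elsewhere: Ivy, Bob, Alice.
So Ivy = grey.

grey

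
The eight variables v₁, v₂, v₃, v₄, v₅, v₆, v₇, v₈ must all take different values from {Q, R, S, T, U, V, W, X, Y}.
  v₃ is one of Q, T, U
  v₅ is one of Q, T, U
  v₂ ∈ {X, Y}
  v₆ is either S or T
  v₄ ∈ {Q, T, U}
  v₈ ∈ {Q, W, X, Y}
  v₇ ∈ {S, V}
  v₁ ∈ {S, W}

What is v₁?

The 8 variables together cover exactly {Q, S, T, U, V, W, X, Y} — 8 values for 8 variables — and V appears only in v₇'s list, so v₇ = V.
The 3 variables v₃, v₄, v₅ are confined to {Q, T, U}, which locks those values in; drop them from v₆, v₈.
v₆ must be S (only option left). Eliminate S elsewhere: v₁.
So v₁ = W.

W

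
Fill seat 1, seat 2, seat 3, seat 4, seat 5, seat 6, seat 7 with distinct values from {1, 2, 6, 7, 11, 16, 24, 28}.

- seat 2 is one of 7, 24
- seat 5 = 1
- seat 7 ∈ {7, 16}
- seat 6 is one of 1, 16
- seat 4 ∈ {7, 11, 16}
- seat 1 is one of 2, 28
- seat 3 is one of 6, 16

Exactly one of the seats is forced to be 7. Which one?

seat 7

seat 5's domain is down to {1}, so seat 5 = 1. So seat 6 can't be 1.
seat 6 must be 16 (only option left). So seat 3, seat 4, seat 7 can't be 16.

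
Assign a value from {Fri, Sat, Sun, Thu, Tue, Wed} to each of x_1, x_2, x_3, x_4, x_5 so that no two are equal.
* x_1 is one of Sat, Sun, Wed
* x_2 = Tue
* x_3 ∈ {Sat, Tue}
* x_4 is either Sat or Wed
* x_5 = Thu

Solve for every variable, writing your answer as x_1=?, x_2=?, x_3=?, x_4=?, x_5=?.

x_1=Sun, x_2=Tue, x_3=Sat, x_4=Wed, x_5=Thu

x_2 must be Tue (only option left). So x_3 can't be Tue.
x_3 must be Sat (only option left). So x_1, x_4 can't be Sat.
x_4's domain is down to {Wed}, so x_4 = Wed. Eliminate Wed elsewhere: x_1.
x_5 has just one choice, so x_5 = Thu.
That leaves x_1 = Sun.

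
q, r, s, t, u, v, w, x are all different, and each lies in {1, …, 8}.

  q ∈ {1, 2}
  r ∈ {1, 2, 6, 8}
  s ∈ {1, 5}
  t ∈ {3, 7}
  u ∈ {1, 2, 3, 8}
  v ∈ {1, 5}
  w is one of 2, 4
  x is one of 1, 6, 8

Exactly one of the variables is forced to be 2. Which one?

q

The 8 variables draw from only 8 values {1, 2, 3, 4, 5, 6, 7, 8}, so each is used; only w can be 4, hence w = 4.
The 7 still-open variables draw from only 7 values {1, 2, 3, 5, 6, 7, 8}, so each is used; only t can be 7, hence t = 7.
Among the 6 still-open variables, 3 fits only u (and all 6 values in {1, 2, 3, 5, 6, 8} must be used), so u = 3.
s and v between them cover only {1, 5} — a naked pair. Remove those values from q, r, x.
So 2 goes to q.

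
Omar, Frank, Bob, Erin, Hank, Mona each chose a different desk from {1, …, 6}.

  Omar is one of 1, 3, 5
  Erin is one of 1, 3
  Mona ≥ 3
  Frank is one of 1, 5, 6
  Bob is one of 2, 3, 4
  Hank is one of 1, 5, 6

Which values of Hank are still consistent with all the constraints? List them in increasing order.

The 6 variables draw from only 6 values {1, 2, 3, 4, 5, 6}, so each is used; only Bob can be 2, hence Bob = 2.
The 5 still-open variables draw from only 5 values {1, 3, 4, 5, 6}, so each is used; only Mona can be 4, hence Mona = 4.
No further eliminations apply; Hank can still be any of 1, 5, 6.

1, 5, 6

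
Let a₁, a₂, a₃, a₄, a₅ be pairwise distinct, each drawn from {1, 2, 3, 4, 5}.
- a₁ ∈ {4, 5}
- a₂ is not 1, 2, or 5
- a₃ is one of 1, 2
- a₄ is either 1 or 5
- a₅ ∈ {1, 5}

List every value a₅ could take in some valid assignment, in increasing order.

1, 5

The 5 variables together cover exactly {1, 2, 3, 4, 5} — 5 values for 5 variables — and 2 appears only in a₃'s list, so a₃ = 2.
The 4 still-open variables together cover exactly {1, 3, 4, 5} — 4 values for 4 variables — and 3 appears only in a₂'s list, so a₂ = 3.
Among the 3 still-open variables, 4 fits only a₁ (and all 3 values in {1, 4, 5} must be used), so a₁ = 4.
No further eliminations apply; a₅ can still be any of 1, 5.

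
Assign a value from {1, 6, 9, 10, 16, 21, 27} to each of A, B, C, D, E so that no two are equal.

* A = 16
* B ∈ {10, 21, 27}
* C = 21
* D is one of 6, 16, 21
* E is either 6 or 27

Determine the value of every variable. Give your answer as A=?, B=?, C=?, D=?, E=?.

A=16, B=10, C=21, D=6, E=27

A must be 16 (only option left). Remove 16 from D.
That leaves C = 21. Strike 21 from B, D.
D must be 6 (only option left). Remove 6 from E.
That leaves E = 27. Remove 27 from B.
That leaves B = 10.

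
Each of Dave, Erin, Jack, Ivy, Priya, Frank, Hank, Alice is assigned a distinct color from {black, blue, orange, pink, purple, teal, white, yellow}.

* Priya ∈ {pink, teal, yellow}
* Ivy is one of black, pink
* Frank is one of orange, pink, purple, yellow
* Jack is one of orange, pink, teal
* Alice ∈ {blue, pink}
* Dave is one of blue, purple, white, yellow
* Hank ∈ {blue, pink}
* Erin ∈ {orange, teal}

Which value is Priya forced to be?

The 8 variables together cover exactly {black, blue, orange, pink, purple, teal, white, yellow} — 8 values for 8 variables — and black appears only in Ivy's list, so Ivy = black.
The 7 still-open variables draw from only 7 values {blue, orange, pink, purple, teal, white, yellow}, so each is used; only Dave can be white, hence Dave = white.
Among the 6 still-open variables, purple fits only Frank (and all 6 values in {blue, orange, pink, purple, teal, yellow} must be used), so Frank = purple.
Among the 5 still-open variables, yellow fits only Priya (and all 5 values in {blue, orange, pink, teal, yellow} must be used), so Priya = yellow.

yellow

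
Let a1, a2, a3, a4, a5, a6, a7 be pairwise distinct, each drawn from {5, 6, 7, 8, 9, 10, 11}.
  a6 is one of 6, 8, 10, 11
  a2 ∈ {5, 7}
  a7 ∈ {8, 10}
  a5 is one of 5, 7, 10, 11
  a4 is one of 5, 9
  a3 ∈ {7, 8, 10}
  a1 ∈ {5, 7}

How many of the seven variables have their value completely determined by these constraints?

3

The 7 variables together cover exactly {5, 6, 7, 8, 9, 10, 11} — 7 values for 7 variables — and 6 appears only in a6's list, so a6 = 6.
The 6 still-open variables draw from only 6 values {5, 7, 8, 9, 10, 11}, so each is used; only a4 can be 9, hence a4 = 9.
The 5 still-open variables draw from only 5 values {5, 7, 8, 10, 11}, so each is used; only a5 can be 11, hence a5 = 11.
The 2 variables a1 and a2 are confined to {5, 7}, which locks those values in; drop them from a3.
Determined: a4=9, a5=11, a6=6. The other variables each still have more than one consistent value. That makes 3.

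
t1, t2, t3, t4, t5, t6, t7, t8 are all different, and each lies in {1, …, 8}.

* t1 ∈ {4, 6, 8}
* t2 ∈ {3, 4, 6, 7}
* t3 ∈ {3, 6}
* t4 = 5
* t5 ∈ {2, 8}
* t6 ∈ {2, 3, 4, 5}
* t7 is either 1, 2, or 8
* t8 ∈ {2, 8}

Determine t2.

7

t4 has just one choice, so t4 = 5. Strike 5 from t6.
The 7 still-open variables draw from only 7 values {1, 2, 3, 4, 6, 7, 8}, so each is used; only t7 can be 1, hence t7 = 1.
Among the 6 still-open variables, 7 fits only t2 (and all 6 values in {2, 3, 4, 6, 7, 8} must be used), so t2 = 7.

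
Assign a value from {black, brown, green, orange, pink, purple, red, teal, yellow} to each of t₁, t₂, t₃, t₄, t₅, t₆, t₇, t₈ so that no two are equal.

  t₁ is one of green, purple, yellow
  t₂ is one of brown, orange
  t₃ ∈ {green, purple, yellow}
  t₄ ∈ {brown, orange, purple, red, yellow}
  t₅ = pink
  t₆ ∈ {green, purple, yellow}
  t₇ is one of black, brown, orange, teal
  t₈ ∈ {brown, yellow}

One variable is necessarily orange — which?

t₅ must be pink (only option left).
t₁, t₃, t₆ share exactly the 3 values {green, purple, yellow}; by pigeonhole those values go to them, so strike green, purple, yellow from t₄, t₈.
t₈ must be brown (only option left). So t₂, t₄, t₇ can't be brown.
So orange goes to t₂.

t₂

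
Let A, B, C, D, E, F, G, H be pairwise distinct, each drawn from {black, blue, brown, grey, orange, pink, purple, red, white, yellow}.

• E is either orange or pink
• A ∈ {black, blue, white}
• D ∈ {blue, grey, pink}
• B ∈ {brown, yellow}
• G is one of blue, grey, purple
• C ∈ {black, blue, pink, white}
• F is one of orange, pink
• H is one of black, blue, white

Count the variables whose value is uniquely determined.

E and F share exactly the 2 values {orange, pink}; by pigeonhole those values go to them, so strike orange, pink from C, D.
The 3 variables A, C, H are confined to {black, blue, white}, which locks those values in; drop them from D, G.
D's domain is down to {grey}, so D = grey. So G can't be grey.
G has just one choice, so G = purple.
Determined: D=grey, G=purple. The other variables each still have more than one consistent value. That makes 2.

2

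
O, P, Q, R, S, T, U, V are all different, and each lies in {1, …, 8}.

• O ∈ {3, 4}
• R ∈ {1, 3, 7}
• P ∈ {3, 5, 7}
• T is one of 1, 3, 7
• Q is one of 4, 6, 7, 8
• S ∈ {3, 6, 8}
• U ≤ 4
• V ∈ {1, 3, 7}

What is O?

4

The 8 variables draw from only 8 values {1, 2, 3, 4, 5, 6, 7, 8}, so each is used; only U can be 2, hence U = 2.
The 7 still-open variables draw from only 7 values {1, 3, 4, 5, 6, 7, 8}, so each is used; only P can be 5, hence P = 5.
R, T, V between them cover only {1, 3, 7} — a naked triple. Remove those values from O, Q, S.
So O = 4.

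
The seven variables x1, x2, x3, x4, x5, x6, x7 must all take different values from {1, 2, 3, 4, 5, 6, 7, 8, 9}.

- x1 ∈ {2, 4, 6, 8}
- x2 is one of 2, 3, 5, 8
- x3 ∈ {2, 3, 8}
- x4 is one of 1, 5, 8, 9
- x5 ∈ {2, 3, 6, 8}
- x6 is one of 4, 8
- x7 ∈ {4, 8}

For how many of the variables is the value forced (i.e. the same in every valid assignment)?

x6 and x7 between them cover only {4, 8} — a naked pair. Remove those values from x1, x2, x3, x4, x5.
The 3 variables x1, x3, x5 are confined to {2, 3, 6}, which locks those values in; drop them from x2.
x2 has just one choice, so x2 = 5. Remove 5 from x4.
Determined: x2=5. The other variables each still have more than one consistent value. That makes 1.

1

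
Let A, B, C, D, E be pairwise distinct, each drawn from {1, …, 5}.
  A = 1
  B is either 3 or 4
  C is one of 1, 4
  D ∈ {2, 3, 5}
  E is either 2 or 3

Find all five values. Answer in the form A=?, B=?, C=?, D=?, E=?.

A must be 1 (only option left). So C can't be 1.
C has just one choice, so C = 4. Remove 4 from B.
B must be 3 (only option left). Eliminate 3 elsewhere: D, E.
E's domain is down to {2}, so E = 2. So D can't be 2.
That leaves D = 5.

A=1, B=3, C=4, D=5, E=2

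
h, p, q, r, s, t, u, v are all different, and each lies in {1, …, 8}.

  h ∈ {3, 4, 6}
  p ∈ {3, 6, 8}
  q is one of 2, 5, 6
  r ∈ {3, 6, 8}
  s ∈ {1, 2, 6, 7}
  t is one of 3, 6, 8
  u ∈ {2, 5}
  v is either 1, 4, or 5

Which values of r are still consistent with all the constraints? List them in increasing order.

The 8 variables draw from only 8 values {1, 2, 3, 4, 5, 6, 7, 8}, so each is used; only s can be 7, hence s = 7.
The 7 still-open variables together cover exactly {1, 2, 3, 4, 5, 6, 8} — 7 values for 7 variables — and 1 appears only in v's list, so v = 1.
The 6 still-open variables together cover exactly {2, 3, 4, 5, 6, 8} — 6 values for 6 variables — and 4 appears only in h's list, so h = 4.
p, r, t between them cover only {3, 6, 8} — a naked triple. Remove those values from q.
No further eliminations apply; r can still be any of 3, 6, 8.

3, 6, 8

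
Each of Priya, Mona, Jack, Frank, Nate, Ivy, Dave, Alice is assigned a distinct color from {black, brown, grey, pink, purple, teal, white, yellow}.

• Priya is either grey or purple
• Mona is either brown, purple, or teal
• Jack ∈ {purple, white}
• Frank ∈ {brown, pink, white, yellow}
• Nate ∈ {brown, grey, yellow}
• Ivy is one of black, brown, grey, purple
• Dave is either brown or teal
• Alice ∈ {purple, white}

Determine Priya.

The 8 variables together cover exactly {black, brown, grey, pink, purple, teal, white, yellow} — 8 values for 8 variables — and black appears only in Ivy's list, so Ivy = black.
The 7 still-open variables together cover exactly {brown, grey, pink, purple, teal, white, yellow} — 7 values for 7 variables — and pink appears only in Frank's list, so Frank = pink.
The 6 still-open variables together cover exactly {brown, grey, purple, teal, white, yellow} — 6 values for 6 variables — and yellow appears only in Nate's list, so Nate = yellow.
The 5 still-open variables together cover exactly {brown, grey, purple, teal, white} — 5 values for 5 variables — and grey appears only in Priya's list, so Priya = grey.

grey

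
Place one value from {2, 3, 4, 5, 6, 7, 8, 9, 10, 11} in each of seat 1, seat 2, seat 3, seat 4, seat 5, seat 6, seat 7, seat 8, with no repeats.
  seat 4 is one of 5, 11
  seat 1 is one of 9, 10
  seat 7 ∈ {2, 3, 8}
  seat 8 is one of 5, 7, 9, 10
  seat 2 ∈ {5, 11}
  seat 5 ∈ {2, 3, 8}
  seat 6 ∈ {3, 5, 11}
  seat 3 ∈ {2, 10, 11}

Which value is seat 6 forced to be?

3

Among the 8 variables, 7 fits only seat 8 (and all 8 values in {2, 3, 5, 7, 8, 9, 10, 11} must be used), so seat 8 = 7.
Among the 7 still-open variables, 9 fits only seat 1 (and all 7 values in {2, 3, 5, 8, 9, 10, 11} must be used), so seat 1 = 9.
Among the 6 still-open variables, 10 fits only seat 3 (and all 6 values in {2, 3, 5, 8, 10, 11} must be used), so seat 3 = 10.
The 2 variables seat 2 and seat 4 are confined to {5, 11}, which locks those values in; drop them from seat 6.
So seat 6 = 3.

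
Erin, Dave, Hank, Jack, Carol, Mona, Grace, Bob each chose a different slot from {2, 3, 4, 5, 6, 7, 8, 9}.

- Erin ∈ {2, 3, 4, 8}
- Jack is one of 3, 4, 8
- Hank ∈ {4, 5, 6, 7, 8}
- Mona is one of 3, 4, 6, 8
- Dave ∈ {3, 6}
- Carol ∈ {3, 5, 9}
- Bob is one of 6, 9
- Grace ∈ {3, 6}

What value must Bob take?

9

The 8 variables together cover exactly {2, 3, 4, 5, 6, 7, 8, 9} — 8 values for 8 variables — and 2 appears only in Erin's list, so Erin = 2.
Among the 7 still-open variables, 7 fits only Hank (and all 7 values in {3, 4, 5, 6, 7, 8, 9} must be used), so Hank = 7.
The 6 still-open variables together cover exactly {3, 4, 5, 6, 8, 9} — 6 values for 6 variables — and 5 appears only in Carol's list, so Carol = 5.
Among the 5 still-open variables, 9 fits only Bob (and all 5 values in {3, 4, 6, 8, 9} must be used), so Bob = 9.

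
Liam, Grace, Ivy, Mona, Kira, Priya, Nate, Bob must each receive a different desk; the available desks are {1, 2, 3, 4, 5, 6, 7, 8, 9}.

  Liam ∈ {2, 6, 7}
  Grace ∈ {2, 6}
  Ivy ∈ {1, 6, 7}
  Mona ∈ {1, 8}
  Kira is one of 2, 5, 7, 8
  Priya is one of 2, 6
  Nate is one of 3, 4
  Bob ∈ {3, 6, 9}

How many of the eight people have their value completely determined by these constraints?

4

Grace and Priya share exactly the 2 values {2, 6}; by pigeonhole those values go to them, so strike 2, 6 from Liam, Ivy, Kira, Bob.
That leaves Liam = 7. Remove 7 from Ivy, Kira.
Ivy's domain is down to {1}, so Ivy = 1. So Mona can't be 1.
Mona must be 8 (only option left). So Kira can't be 8.
Kira must be 5 (only option left).
Determined: Liam=7, Ivy=1, Mona=8, Kira=5. The other people each still have more than one consistent value. That makes 4.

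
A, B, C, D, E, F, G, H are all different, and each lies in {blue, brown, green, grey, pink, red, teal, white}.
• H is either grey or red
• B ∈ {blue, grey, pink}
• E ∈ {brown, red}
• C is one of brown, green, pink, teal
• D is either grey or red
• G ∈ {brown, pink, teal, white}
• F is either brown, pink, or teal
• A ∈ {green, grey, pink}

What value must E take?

The 8 variables together cover exactly {blue, brown, green, grey, pink, red, teal, white} — 8 values for 8 variables — and blue appears only in B's list, so B = blue.
The 7 still-open variables together cover exactly {brown, green, grey, pink, red, teal, white} — 7 values for 7 variables — and white appears only in G's list, so G = white.
D and H between them cover only {grey, red} — a naked pair. Remove those values from A, E.
So E = brown.

brown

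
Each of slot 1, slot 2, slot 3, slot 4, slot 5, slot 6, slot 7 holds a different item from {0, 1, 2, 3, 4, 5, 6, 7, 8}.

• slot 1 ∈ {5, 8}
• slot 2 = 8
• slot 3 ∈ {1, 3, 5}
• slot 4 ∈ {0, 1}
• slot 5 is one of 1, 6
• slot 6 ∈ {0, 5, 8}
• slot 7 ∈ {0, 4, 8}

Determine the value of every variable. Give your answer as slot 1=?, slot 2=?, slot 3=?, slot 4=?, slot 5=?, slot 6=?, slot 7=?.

slot 1=5, slot 2=8, slot 3=3, slot 4=1, slot 5=6, slot 6=0, slot 7=4

slot 2's domain is down to {8}, so slot 2 = 8. So slot 1, slot 6, slot 7 can't be 8.
slot 1 must be 5 (only option left). Eliminate 5 elsewhere: slot 3, slot 6.
slot 6 must be 0 (only option left). So slot 4, slot 7 can't be 0.
slot 7 has just one choice, so slot 7 = 4.
slot 4 has just one choice, so slot 4 = 1. So slot 3, slot 5 can't be 1.
That leaves slot 5 = 6.
That leaves slot 3 = 3.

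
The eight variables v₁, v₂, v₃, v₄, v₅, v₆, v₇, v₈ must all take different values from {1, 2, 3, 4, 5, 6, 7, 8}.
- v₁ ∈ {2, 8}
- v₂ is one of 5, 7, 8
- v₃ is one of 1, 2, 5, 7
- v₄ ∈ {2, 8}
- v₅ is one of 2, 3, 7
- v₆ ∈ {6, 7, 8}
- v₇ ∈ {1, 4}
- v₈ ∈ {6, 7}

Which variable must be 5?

v₂

The 8 variables draw from only 8 values {1, 2, 3, 4, 5, 6, 7, 8}, so each is used; only v₅ can be 3, hence v₅ = 3.
The 7 still-open variables draw from only 7 values {1, 2, 4, 5, 6, 7, 8}, so each is used; only v₇ can be 4, hence v₇ = 4.
Among the 6 still-open variables, 1 fits only v₃ (and all 6 values in {1, 2, 5, 6, 7, 8} must be used), so v₃ = 1.
Among the 5 still-open variables, 5 fits only v₂ (and all 5 values in {2, 5, 6, 7, 8} must be used), so v₂ = 5.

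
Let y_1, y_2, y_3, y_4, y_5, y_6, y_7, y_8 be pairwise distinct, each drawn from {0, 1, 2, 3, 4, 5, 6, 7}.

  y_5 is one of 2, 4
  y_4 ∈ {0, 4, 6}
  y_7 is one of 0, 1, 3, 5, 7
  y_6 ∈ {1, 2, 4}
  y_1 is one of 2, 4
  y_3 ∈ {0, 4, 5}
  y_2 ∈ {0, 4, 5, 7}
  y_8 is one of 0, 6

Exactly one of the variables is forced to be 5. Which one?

Among the 8 variables, 3 fits only y_7 (and all 8 values in {0, 1, 2, 3, 4, 5, 6, 7} must be used), so y_7 = 3.
The 7 still-open variables draw from only 7 values {0, 1, 2, 4, 5, 6, 7}, so each is used; only y_6 can be 1, hence y_6 = 1.
The 6 still-open variables draw from only 6 values {0, 2, 4, 5, 6, 7}, so each is used; only y_2 can be 7, hence y_2 = 7.
The 5 still-open variables draw from only 5 values {0, 2, 4, 5, 6}, so each is used; only y_3 can be 5, hence y_3 = 5.

y_3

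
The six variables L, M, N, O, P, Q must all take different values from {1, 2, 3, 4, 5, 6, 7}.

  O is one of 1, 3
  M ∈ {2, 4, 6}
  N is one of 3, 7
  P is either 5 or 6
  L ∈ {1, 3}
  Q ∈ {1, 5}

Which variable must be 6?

L and O between them cover only {1, 3} — a naked pair. Remove those values from N, Q.
N's domain is down to {7}, so N = 7.
Q has just one choice, so Q = 5. Remove 5 from P.
So 6 goes to P.

P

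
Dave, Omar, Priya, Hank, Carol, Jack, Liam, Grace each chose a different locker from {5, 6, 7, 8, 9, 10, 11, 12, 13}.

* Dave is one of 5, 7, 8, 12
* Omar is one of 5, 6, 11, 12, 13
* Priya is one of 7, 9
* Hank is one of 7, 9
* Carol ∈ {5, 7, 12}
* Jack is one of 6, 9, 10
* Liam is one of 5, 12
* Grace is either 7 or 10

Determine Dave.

Priya and Hank share exactly the 2 values {7, 9}; by pigeonhole those values go to them, so strike 7, 9 from Dave, Carol, Jack, Grace.
That leaves Grace = 10. Eliminate 10 elsewhere: Jack.
Jack has just one choice, so Jack = 6. Remove 6 from Omar.
Carol and Liam share exactly the 2 values {5, 12}; by pigeonhole those values go to them, so strike 5, 12 from Dave, Omar.
So Dave = 8.

8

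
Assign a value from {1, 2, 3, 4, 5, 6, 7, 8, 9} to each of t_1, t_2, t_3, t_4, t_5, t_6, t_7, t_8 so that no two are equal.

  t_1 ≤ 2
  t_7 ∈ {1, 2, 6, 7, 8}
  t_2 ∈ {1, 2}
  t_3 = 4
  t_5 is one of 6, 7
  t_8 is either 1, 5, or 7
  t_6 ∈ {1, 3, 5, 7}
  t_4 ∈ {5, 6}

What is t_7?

t_3 must be 4 (only option left).
The 7 still-open variables draw from only 7 values {1, 2, 3, 5, 6, 7, 8}, so each is used; only t_6 can be 3, hence t_6 = 3.
The 6 still-open variables together cover exactly {1, 2, 5, 6, 7, 8} — 6 values for 6 variables — and 8 appears only in t_7's list, so t_7 = 8.

8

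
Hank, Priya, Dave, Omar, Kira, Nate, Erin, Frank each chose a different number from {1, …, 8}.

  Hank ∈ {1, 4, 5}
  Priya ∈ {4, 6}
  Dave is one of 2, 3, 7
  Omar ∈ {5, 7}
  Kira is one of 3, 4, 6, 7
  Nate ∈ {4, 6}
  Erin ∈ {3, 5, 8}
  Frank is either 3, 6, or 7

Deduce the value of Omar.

The 8 variables draw from only 8 values {1, 2, 3, 4, 5, 6, 7, 8}, so each is used; only Hank can be 1, hence Hank = 1.
Among the 7 still-open variables, 2 fits only Dave (and all 7 values in {2, 3, 4, 5, 6, 7, 8} must be used), so Dave = 2.
The 6 still-open variables together cover exactly {3, 4, 5, 6, 7, 8} — 6 values for 6 variables — and 8 appears only in Erin's list, so Erin = 8.
Among the 5 still-open variables, 5 fits only Omar (and all 5 values in {3, 4, 5, 6, 7} must be used), so Omar = 5.

5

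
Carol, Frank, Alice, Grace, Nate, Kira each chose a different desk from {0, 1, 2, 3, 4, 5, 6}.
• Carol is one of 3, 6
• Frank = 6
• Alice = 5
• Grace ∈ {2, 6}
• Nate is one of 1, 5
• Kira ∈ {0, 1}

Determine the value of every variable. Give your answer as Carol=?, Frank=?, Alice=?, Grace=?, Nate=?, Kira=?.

Carol=3, Frank=6, Alice=5, Grace=2, Nate=1, Kira=0

Frank must be 6 (only option left). Eliminate 6 elsewhere: Carol, Grace.
Alice must be 5 (only option left). So Nate can't be 5.
That leaves Grace = 2.
That leaves Nate = 1. Remove 1 from Kira.
Kira's domain is down to {0}, so Kira = 0.
Carol has just one choice, so Carol = 3.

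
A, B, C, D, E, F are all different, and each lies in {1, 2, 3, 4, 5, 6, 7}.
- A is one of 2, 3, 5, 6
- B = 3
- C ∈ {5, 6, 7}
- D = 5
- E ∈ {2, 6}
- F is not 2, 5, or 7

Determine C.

7

B has just one choice, so B = 3. Remove 3 from A, F.
D must be 5 (only option left). Eliminate 5 elsewhere: A, C.
The 2 variables A and E are confined to {2, 6}, which locks those values in; drop them from C, F.
So C = 7.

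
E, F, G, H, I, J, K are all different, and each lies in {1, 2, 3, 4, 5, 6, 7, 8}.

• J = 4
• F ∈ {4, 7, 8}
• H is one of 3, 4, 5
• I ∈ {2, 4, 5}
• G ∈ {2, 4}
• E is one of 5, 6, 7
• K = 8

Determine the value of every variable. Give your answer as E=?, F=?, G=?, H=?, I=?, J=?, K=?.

J has just one choice, so J = 4. Eliminate 4 elsewhere: F, G, H, I.
That leaves K = 8. Strike 8 from F.
F has just one choice, so F = 7. So E can't be 7.
G has just one choice, so G = 2. Strike 2 from I.
I must be 5 (only option left). So E, H can't be 5.
E must be 6 (only option left).
H must be 3 (only option left).

E=6, F=7, G=2, H=3, I=5, J=4, K=8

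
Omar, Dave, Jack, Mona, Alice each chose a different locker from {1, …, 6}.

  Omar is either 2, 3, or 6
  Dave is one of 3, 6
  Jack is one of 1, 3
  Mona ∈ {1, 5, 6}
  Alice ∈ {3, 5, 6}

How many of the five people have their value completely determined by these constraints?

1

The 5 variables together cover exactly {1, 2, 3, 5, 6} — 5 values for 5 variables — and 2 appears only in Omar's list, so Omar = 2.
Determined: Omar=2. The other people each still have more than one consistent value. That makes 1.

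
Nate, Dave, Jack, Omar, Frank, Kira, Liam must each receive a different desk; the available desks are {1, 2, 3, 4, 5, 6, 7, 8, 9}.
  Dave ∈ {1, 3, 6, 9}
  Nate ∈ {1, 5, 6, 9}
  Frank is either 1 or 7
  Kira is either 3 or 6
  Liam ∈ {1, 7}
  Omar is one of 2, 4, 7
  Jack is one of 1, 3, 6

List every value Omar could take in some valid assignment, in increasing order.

The 2 variables Frank and Liam are confined to {1, 7}, which locks those values in; drop them from Nate, Dave, Jack, Omar.
Jack and Kira share exactly the 2 values {3, 6}; by pigeonhole those values go to them, so strike 3, 6 from Nate, Dave.
That leaves Dave = 9. So Nate can't be 9.
Nate's domain is down to {5}, so Nate = 5.
No further eliminations apply; Omar can still be any of 2, 4.

2, 4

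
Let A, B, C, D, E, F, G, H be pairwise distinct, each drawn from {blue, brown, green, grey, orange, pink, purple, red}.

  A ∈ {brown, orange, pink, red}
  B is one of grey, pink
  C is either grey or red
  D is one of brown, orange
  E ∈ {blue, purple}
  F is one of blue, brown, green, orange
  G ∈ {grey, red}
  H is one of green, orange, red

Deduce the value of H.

green

Among the 8 variables, purple fits only E (and all 8 values in {blue, brown, green, grey, orange, pink, purple, red} must be used), so E = purple.
The 7 still-open variables draw from only 7 values {blue, brown, green, grey, orange, pink, red}, so each is used; only F can be blue, hence F = blue.
The 6 still-open variables draw from only 6 values {brown, green, grey, orange, pink, red}, so each is used; only H can be green, hence H = green.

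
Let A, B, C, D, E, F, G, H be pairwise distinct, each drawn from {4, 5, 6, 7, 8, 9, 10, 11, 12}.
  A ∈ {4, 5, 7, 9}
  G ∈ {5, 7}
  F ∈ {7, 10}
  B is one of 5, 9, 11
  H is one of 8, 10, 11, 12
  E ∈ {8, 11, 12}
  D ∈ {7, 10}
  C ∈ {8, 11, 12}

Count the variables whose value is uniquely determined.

3

The 8 variables together cover exactly {4, 5, 7, 8, 9, 10, 11, 12} — 8 values for 8 variables — and 4 appears only in A's list, so A = 4.
Among the 7 still-open variables, 9 fits only B (and all 7 values in {5, 7, 8, 9, 10, 11, 12} must be used), so B = 9.
The 6 still-open variables together cover exactly {5, 7, 8, 10, 11, 12} — 6 values for 6 variables — and 5 appears only in G's list, so G = 5.
The 2 variables D and F are confined to {7, 10}, which locks those values in; drop them from H.
Determined: A=4, B=9, G=5. The other variables each still have more than one consistent value. That makes 3.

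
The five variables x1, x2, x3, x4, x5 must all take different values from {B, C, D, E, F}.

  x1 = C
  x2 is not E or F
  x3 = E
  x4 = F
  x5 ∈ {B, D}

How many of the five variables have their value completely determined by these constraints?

3

x1 must be C (only option left). Remove C from x2.
x3's domain is down to {E}, so x3 = E.
That leaves x4 = F.
Determined: x1=C, x3=E, x4=F. The other variables each still have more than one consistent value. That makes 3.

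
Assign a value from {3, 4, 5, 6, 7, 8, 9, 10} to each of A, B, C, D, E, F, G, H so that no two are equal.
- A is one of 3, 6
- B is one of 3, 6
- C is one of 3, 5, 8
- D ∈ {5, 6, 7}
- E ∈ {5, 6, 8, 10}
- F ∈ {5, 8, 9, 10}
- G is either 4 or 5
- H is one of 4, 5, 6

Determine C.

Among the 8 variables, 7 fits only D (and all 8 values in {3, 4, 5, 6, 7, 8, 9, 10} must be used), so D = 7.
The 7 still-open variables draw from only 7 values {3, 4, 5, 6, 8, 9, 10}, so each is used; only F can be 9, hence F = 9.
Among the 6 still-open variables, 10 fits only E (and all 6 values in {3, 4, 5, 6, 8, 10} must be used), so E = 10.
The 5 still-open variables together cover exactly {3, 4, 5, 6, 8} — 5 values for 5 variables — and 8 appears only in C's list, so C = 8.

8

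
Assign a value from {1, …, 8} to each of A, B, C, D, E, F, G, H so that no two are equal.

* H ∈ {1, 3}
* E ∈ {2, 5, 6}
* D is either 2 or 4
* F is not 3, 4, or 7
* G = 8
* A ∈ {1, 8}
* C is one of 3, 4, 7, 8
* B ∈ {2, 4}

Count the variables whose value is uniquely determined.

4

G must be 8 (only option left). Strike 8 from A, C, F.
A has just one choice, so A = 1. Strike 1 from F, H.
That leaves H = 3. So C can't be 3.
The 5 still-open variables together cover exactly {2, 4, 5, 6, 7} — 5 values for 5 variables — and 7 appears only in C's list, so C = 7.
The 2 variables B and D are confined to {2, 4}, which locks those values in; drop them from E, F.
Determined: A=1, C=7, G=8, H=3. The other variables each still have more than one consistent value. That makes 4.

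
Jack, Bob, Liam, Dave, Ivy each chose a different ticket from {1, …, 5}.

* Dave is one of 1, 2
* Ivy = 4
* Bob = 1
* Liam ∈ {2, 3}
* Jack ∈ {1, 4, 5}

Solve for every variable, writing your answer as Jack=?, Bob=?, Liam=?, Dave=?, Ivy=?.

Jack=5, Bob=1, Liam=3, Dave=2, Ivy=4

Bob has just one choice, so Bob = 1. Strike 1 from Jack, Dave.
Dave's domain is down to {2}, so Dave = 2. Remove 2 from Liam.
Ivy has just one choice, so Ivy = 4. Strike 4 from Jack.
Jack must be 5 (only option left).
Liam must be 3 (only option left).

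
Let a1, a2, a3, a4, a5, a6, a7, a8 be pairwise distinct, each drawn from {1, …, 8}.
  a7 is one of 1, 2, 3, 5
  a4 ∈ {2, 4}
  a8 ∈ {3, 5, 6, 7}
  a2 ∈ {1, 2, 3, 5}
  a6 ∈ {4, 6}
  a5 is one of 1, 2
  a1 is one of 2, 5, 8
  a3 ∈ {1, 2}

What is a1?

8

The 8 variables draw from only 8 values {1, 2, 3, 4, 5, 6, 7, 8}, so each is used; only a8 can be 7, hence a8 = 7.
Among the 7 still-open variables, 6 fits only a6 (and all 7 values in {1, 2, 3, 4, 5, 6, 8} must be used), so a6 = 6.
The 6 still-open variables together cover exactly {1, 2, 3, 4, 5, 8} — 6 values for 6 variables — and 4 appears only in a4's list, so a4 = 4.
The 5 still-open variables together cover exactly {1, 2, 3, 5, 8} — 5 values for 5 variables — and 8 appears only in a1's list, so a1 = 8.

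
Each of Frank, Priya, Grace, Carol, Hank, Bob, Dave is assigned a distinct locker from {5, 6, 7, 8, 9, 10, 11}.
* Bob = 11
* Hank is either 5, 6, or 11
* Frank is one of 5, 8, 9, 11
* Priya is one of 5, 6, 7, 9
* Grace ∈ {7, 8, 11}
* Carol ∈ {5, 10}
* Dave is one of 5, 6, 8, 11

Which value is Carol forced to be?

Bob's domain is down to {11}, so Bob = 11. Eliminate 11 elsewhere: Frank, Grace, Hank, Dave.
The 6 still-open variables draw from only 6 values {5, 6, 7, 8, 9, 10}, so each is used; only Carol can be 10, hence Carol = 10.

10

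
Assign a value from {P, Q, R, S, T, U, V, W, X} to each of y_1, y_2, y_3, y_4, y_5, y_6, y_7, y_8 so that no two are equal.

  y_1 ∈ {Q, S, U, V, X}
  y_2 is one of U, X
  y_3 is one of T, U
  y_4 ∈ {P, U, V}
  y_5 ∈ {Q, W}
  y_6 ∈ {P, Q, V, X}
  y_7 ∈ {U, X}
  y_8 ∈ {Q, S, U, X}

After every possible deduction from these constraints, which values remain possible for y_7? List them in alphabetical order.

U, X

The 8 variables draw from only 8 values {P, Q, S, T, U, V, W, X}, so each is used; only y_3 can be T, hence y_3 = T.
The 7 still-open variables draw from only 7 values {P, Q, S, U, V, W, X}, so each is used; only y_5 can be W, hence y_5 = W.
The 2 variables y_2 and y_7 are confined to {U, X}, which locks those values in; drop them from y_1, y_4, y_6, y_8.
No further eliminations apply; y_7 can still be any of U, X.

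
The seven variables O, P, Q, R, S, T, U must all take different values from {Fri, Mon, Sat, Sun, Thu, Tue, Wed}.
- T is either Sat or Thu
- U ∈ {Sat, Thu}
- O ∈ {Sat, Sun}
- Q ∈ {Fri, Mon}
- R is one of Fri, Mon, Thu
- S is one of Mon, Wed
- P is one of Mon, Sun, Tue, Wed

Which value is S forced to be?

Wed

The 7 variables draw from only 7 values {Fri, Mon, Sat, Sun, Thu, Tue, Wed}, so each is used; only P can be Tue, hence P = Tue.
Among the 6 still-open variables, Sun fits only O (and all 6 values in {Fri, Mon, Sat, Sun, Thu, Wed} must be used), so O = Sun.
The 5 still-open variables together cover exactly {Fri, Mon, Sat, Thu, Wed} — 5 values for 5 variables — and Wed appears only in S's list, so S = Wed.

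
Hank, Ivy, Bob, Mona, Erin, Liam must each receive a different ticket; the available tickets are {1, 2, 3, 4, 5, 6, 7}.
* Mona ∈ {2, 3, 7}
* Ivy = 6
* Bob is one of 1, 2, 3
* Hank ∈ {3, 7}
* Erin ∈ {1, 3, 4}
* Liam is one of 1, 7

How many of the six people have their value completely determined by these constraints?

Ivy has just one choice, so Ivy = 6.
Among the 5 still-open variables, 4 fits only Erin (and all 5 values in {1, 2, 3, 4, 7} must be used), so Erin = 4.
Determined: Ivy=6, Erin=4. The other people each still have more than one consistent value. That makes 2.

2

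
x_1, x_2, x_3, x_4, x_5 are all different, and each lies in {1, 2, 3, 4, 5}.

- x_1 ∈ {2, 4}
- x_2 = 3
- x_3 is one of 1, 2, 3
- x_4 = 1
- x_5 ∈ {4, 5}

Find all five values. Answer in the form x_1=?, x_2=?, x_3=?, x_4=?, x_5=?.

x_2 has just one choice, so x_2 = 3. Remove 3 from x_3.
x_4's domain is down to {1}, so x_4 = 1. Strike 1 from x_3.
x_3's domain is down to {2}, so x_3 = 2. So x_1 can't be 2.
x_1 must be 4 (only option left). So x_5 can't be 4.
x_5 must be 5 (only option left).

x_1=4, x_2=3, x_3=2, x_4=1, x_5=5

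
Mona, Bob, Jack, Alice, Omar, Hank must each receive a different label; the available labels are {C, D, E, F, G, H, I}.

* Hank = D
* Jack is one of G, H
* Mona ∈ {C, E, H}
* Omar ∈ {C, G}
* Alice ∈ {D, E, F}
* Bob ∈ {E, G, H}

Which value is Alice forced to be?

Hank must be D (only option left). Strike D from Alice.
The 5 still-open variables draw from only 5 values {C, E, F, G, H}, so each is used; only Alice can be F, hence Alice = F.

F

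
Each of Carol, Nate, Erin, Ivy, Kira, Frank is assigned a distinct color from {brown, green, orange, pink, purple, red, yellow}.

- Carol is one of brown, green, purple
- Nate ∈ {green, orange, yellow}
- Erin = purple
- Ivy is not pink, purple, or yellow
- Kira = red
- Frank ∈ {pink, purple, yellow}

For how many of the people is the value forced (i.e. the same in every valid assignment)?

Erin has just one choice, so Erin = purple. Eliminate purple elsewhere: Carol, Frank.
Kira's domain is down to {red}, so Kira = red. Eliminate red elsewhere: Ivy.
Determined: Erin=purple, Kira=red. The other people each still have more than one consistent value. That makes 2.

2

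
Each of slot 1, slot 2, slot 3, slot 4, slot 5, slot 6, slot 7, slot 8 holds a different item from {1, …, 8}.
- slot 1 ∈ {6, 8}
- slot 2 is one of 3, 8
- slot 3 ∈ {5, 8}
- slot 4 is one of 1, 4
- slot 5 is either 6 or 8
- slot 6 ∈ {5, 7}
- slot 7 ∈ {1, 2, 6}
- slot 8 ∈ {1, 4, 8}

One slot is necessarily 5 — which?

slot 3

The 8 variables together cover exactly {1, 2, 3, 4, 5, 6, 7, 8} — 8 values for 8 variables — and 2 appears only in slot 7's list, so slot 7 = 2.
The 7 still-open variables draw from only 7 values {1, 3, 4, 5, 6, 7, 8}, so each is used; only slot 2 can be 3, hence slot 2 = 3.
The 6 still-open variables draw from only 6 values {1, 4, 5, 6, 7, 8}, so each is used; only slot 6 can be 7, hence slot 6 = 7.
The 5 still-open variables draw from only 5 values {1, 4, 5, 6, 8}, so each is used; only slot 3 can be 5, hence slot 3 = 5.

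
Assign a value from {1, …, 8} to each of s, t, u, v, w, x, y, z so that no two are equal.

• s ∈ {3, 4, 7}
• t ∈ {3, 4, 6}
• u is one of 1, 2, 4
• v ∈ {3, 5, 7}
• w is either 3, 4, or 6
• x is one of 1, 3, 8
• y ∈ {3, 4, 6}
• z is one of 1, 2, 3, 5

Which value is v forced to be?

The 8 variables draw from only 8 values {1, 2, 3, 4, 5, 6, 7, 8}, so each is used; only x can be 8, hence x = 8.
t, w, y between them cover only {3, 4, 6} — a naked triple. Remove those values from s, u, v, z.
s's domain is down to {7}, so s = 7. Eliminate 7 elsewhere: v.
So v = 5.

5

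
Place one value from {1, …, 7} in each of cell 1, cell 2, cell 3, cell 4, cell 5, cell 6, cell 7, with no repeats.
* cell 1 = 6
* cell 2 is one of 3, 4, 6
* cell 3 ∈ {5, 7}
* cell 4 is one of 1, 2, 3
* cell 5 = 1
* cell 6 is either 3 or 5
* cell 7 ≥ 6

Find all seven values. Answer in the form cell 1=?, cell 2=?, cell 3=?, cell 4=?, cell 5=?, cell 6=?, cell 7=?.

cell 1 has just one choice, so cell 1 = 6. So cell 2, cell 7 can't be 6.
cell 5 has just one choice, so cell 5 = 1. Remove 1 from cell 4.
cell 7's domain is down to {7}, so cell 7 = 7. Eliminate 7 elsewhere: cell 3.
cell 3 has just one choice, so cell 3 = 5. Eliminate 5 elsewhere: cell 6.
cell 6's domain is down to {3}, so cell 6 = 3. Remove 3 from cell 2, cell 4.
cell 2 has just one choice, so cell 2 = 4.
cell 4's domain is down to {2}, so cell 4 = 2.

cell 1=6, cell 2=4, cell 3=5, cell 4=2, cell 5=1, cell 6=3, cell 7=7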